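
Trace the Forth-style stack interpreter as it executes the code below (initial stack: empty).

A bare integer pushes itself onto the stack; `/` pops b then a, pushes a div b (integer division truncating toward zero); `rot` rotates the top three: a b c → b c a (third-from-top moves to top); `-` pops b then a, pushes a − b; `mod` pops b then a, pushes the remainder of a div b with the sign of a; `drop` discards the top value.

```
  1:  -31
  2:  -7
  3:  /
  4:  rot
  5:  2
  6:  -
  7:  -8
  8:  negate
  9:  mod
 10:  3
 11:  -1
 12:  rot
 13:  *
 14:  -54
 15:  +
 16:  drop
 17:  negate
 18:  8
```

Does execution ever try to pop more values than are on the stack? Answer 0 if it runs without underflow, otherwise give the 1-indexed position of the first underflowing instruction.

4

-31 -> [-31]
-7  -> [-31, -7]
/   -> [4]
rot  — needs 3 operands, stack has 1 → underflow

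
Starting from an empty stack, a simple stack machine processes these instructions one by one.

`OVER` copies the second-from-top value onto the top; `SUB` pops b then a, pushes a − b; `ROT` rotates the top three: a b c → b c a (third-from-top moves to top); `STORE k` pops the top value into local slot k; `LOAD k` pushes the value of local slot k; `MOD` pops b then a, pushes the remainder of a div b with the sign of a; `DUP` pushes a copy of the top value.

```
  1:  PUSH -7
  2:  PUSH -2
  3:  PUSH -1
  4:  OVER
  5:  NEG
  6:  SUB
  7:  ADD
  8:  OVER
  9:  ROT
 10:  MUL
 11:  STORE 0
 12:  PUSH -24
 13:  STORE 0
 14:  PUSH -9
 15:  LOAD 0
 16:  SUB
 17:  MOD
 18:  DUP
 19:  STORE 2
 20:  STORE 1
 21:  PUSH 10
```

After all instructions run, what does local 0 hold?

PUSH -7  : [-7]
PUSH -2  : [-7, -2]
PUSH -1  : [-7, -2, -1]
OVER     : [-7, -2, -1, -2]
NEG      : [-7, -2, -1, 2]
SUB      : [-7, -2, -3]
ADD      : [-7, -5]
OVER     : [-7, -5, -7]
ROT      : [-5, -7, -7]
MUL      : [-5, 49]
STORE 0  : [-5]
PUSH -24 : [-5, -24]
STORE 0  : [-5]
PUSH -9  : [-5, -9]
LOAD 0   : [-5, -9, -24]
SUB      : [-5, 15]
MOD      : [-5]
DUP      : [-5, -5]
STORE 2  : [-5]
STORE 1  : []
PUSH 10  : [10]

-24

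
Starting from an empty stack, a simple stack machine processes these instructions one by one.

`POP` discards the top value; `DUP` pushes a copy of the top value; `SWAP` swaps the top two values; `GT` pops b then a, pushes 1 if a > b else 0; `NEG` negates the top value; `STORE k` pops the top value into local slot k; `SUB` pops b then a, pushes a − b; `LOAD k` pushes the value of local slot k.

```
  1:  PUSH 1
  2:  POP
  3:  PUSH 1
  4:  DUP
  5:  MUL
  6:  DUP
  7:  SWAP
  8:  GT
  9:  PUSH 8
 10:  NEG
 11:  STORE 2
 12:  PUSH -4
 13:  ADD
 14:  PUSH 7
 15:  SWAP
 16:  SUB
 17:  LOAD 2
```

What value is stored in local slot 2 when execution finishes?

-8

PUSH 1  -> [1]
POP     -> []
PUSH 1  -> [1]
DUP     -> [1, 1]
MUL     -> [1]
DUP     -> [1, 1]
SWAP    -> [1, 1]
GT      -> [0]
PUSH 8  -> [0, 8]
NEG     -> [0, -8]
STORE 2 -> [0]
PUSH -4 -> [0, -4]
ADD     -> [-4]
PUSH 7  -> [-4, 7]
SWAP    -> [7, -4]
SUB     -> [11]
LOAD 2  -> [11, -8]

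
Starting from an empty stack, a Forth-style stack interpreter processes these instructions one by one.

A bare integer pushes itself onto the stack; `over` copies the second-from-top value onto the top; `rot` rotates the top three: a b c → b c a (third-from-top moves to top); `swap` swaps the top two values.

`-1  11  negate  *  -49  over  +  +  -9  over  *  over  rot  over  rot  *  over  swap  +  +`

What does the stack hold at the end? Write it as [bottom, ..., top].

[243, 675]

-1     → -1
11     → -1 11
negate → -1 -11
*      → 11
-49    → 11 -49
over   → 11 -49 11
+      → 11 -38
+      → -27
-9     → -27 -9
over   → -27 -9 -27
*      → -27 243
over   → -27 243 -27
rot    → 243 -27 -27
over   → 243 -27 -27 -27
rot    → 243 -27 -27 -27
*      → 243 -27 729
over   → 243 -27 729 -27
swap   → 243 -27 -27 729
+      → 243 -27 702
+      → 243 675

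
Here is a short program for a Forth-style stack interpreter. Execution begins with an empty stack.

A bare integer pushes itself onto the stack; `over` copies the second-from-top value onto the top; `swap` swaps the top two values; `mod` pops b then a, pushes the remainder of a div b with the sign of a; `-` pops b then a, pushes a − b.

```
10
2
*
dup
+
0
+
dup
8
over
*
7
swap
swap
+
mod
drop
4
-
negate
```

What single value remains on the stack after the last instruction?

10     -> [10]
2      -> [10, 2]
*      -> [20]
dup    -> [20, 20]
+      -> [40]
0      -> [40, 0]
+      -> [40]
dup    -> [40, 40]
8      -> [40, 40, 8]
over   -> [40, 40, 8, 40]
*      -> [40, 40, 320]
7      -> [40, 40, 320, 7]
swap   -> [40, 40, 7, 320]
swap   -> [40, 40, 320, 7]
+      -> [40, 40, 327]
mod    -> [40, 40]
drop   -> [40]
4      -> [40, 4]
-      -> [36]
negate -> [-36]

-36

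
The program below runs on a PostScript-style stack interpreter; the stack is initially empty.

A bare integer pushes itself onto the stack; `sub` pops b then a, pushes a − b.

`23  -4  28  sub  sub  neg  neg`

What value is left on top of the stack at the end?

23  : 23
-4  : 23 -4
28  : 23 -4 28
sub : 23 -32
sub : 55
neg : -55
neg : 55

55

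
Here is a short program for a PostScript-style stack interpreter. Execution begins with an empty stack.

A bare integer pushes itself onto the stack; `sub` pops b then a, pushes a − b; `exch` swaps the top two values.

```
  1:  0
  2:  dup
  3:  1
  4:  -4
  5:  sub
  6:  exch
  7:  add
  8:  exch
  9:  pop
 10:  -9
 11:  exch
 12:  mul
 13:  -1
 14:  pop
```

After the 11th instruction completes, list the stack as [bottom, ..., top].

0    : [0]
dup  : [0, 0]
1    : [0, 0, 1]
-4   : [0, 0, 1, -4]
sub  : [0, 0, 5]
exch : [0, 5, 0]
add  : [0, 5]
exch : [5, 0]
pop  : [5]
-9   : [5, -9]
exch : [-9, 5]

[-9, 5]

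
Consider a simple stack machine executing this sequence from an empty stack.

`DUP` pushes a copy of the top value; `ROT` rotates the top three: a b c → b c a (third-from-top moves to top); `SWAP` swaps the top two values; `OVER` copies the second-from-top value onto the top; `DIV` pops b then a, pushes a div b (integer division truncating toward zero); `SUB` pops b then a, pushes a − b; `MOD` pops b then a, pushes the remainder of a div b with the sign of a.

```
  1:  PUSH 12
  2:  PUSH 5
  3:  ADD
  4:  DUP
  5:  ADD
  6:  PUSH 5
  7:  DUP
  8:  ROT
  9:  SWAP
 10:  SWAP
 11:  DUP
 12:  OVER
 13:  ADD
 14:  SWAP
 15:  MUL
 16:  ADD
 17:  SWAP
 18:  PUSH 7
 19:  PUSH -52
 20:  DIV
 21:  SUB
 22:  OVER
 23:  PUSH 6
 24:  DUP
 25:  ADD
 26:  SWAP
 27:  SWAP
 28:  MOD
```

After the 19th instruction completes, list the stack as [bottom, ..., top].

PUSH 12  → [12]
PUSH 5   → [12, 5]
ADD      → [17]
DUP      → [17, 17]
ADD      → [34]
PUSH 5   → [34, 5]
DUP      → [34, 5, 5]
ROT      → [5, 5, 34]
SWAP     → [5, 34, 5]
SWAP     → [5, 5, 34]
DUP      → [5, 5, 34, 34]
OVER     → [5, 5, 34, 34, 34]
ADD      → [5, 5, 34, 68]
SWAP     → [5, 5, 68, 34]
MUL      → [5, 5, 2312]
ADD      → [5, 2317]
SWAP     → [2317, 5]
PUSH 7   → [2317, 5, 7]
PUSH -52 → [2317, 5, 7, -52]

[2317, 5, 7, -52]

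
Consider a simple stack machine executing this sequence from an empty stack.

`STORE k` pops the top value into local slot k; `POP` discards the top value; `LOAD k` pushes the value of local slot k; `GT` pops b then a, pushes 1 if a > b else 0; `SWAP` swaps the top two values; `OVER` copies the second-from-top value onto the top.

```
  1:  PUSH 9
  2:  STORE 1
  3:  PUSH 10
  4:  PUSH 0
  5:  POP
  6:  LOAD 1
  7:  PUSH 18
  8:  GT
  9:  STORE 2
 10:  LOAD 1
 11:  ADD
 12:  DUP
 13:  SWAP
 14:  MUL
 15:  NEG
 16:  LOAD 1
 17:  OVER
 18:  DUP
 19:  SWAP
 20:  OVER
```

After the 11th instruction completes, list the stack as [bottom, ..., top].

PUSH 9   9
STORE 1  (empty)
PUSH 10  10
PUSH 0   10 0
POP      10
LOAD 1   10 9
PUSH 18  10 9 18
GT       10 0
STORE 2  10
LOAD 1   10 9
ADD      19

[19]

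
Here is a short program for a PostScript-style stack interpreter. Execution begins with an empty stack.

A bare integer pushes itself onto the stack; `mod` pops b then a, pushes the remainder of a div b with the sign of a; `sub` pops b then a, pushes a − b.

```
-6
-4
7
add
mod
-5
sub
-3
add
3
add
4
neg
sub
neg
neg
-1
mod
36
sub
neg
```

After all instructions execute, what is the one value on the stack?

36

-6  → [-6]
-4  → [-6, -4]
7   → [-6, -4, 7]
add → [-6, 3]
mod → [0]
-5  → [0, -5]
sub → [5]
-3  → [5, -3]
add → [2]
3   → [2, 3]
add → [5]
4   → [5, 4]
neg → [5, -4]
sub → [9]
neg → [-9]
neg → [9]
-1  → [9, -1]
mod → [0]
36  → [0, 36]
sub → [-36]
neg → [36]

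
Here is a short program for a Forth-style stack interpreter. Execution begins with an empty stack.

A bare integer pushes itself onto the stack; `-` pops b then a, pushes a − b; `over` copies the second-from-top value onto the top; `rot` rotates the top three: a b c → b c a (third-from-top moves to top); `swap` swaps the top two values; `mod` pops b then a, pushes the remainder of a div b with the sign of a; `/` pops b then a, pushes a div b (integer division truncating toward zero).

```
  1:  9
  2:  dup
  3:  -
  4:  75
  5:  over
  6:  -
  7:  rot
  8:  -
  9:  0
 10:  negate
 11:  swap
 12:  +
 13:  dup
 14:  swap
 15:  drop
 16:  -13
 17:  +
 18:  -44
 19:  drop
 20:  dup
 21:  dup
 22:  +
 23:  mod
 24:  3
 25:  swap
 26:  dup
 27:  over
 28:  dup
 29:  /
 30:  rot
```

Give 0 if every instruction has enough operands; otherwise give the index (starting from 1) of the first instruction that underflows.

7

9    : 9
dup  : 9 9
-    : 0
75   : 0 75
over : 0 75 0
-    : 0 75
rot  — needs 3 operands, stack has 2 → underflow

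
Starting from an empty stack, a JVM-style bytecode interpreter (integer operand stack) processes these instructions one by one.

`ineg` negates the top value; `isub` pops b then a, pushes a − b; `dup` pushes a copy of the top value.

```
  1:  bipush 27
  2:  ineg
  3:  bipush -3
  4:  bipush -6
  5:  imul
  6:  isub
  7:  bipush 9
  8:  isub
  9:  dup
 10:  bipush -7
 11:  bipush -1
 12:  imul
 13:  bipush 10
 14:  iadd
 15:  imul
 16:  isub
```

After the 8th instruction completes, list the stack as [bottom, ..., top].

bipush 27 : [27]
ineg      : [-27]
bipush -3 : [-27, -3]
bipush -6 : [-27, -3, -6]
imul      : [-27, 18]
isub      : [-45]
bipush 9  : [-45, 9]
isub      : [-54]

[-54]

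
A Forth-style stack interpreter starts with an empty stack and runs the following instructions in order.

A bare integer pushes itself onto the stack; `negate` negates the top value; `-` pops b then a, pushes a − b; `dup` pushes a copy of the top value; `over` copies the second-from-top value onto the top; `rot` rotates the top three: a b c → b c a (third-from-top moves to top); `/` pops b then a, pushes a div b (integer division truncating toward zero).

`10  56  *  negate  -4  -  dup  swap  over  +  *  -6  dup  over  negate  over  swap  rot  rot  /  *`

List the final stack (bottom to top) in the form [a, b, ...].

[618272, -6, 6]

10     → 10
56     → 10 56
*      → 560
negate → -560
-4     → -560 -4
-      → -556
dup    → -556 -556
swap   → -556 -556
over   → -556 -556 -556
+      → -556 -1112
*      → 618272
-6     → 618272 -6
dup    → 618272 -6 -6
over   → 618272 -6 -6 -6
negate → 618272 -6 -6 6
over   → 618272 -6 -6 6 -6
swap   → 618272 -6 -6 -6 6
rot    → 618272 -6 -6 6 -6
rot    → 618272 -6 6 -6 -6
/      → 618272 -6 6 1
*      → 618272 -6 6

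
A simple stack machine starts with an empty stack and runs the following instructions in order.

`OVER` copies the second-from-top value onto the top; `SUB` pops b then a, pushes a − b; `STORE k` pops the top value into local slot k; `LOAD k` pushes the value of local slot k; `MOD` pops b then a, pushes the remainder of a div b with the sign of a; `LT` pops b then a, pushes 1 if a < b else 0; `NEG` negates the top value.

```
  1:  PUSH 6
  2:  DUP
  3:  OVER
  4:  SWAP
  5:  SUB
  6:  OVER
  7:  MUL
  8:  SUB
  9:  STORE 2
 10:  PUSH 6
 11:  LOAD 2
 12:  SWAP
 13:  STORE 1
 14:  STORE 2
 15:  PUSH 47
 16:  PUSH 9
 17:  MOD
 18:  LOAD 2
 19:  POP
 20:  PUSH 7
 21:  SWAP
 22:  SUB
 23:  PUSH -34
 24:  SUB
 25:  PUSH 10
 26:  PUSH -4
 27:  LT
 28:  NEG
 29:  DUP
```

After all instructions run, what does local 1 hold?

6

PUSH 6   : [6]
DUP      : [6, 6]
OVER     : [6, 6, 6]
SWAP     : [6, 6, 6]
SUB      : [6, 0]
OVER     : [6, 0, 6]
MUL      : [6, 0]
SUB      : [6]
STORE 2  : []
PUSH 6   : [6]
LOAD 2   : [6, 6]
SWAP     : [6, 6]
STORE 1  : [6]
STORE 2  : []
PUSH 47  : [47]
PUSH 9   : [47, 9]
MOD      : [2]
LOAD 2   : [2, 6]
POP      : [2]
PUSH 7   : [2, 7]
SWAP     : [7, 2]
SUB      : [5]
PUSH -34 : [5, -34]
SUB      : [39]
PUSH 10  : [39, 10]
PUSH -4  : [39, 10, -4]
LT       : [39, 0]
NEG      : [39, 0]
DUP      : [39, 0, 0]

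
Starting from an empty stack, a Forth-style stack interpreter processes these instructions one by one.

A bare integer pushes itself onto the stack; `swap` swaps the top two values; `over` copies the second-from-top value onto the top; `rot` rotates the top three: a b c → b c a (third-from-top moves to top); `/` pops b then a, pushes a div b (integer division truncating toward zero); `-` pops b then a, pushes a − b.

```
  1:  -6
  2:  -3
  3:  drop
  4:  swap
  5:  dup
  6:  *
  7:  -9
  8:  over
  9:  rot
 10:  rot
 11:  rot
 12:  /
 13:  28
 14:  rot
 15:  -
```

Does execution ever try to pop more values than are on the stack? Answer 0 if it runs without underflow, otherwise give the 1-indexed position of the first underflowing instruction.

4

-6   : -6
-3   : -6 -3
drop : -6
swap  — needs 2 operands, stack has 1 → underflow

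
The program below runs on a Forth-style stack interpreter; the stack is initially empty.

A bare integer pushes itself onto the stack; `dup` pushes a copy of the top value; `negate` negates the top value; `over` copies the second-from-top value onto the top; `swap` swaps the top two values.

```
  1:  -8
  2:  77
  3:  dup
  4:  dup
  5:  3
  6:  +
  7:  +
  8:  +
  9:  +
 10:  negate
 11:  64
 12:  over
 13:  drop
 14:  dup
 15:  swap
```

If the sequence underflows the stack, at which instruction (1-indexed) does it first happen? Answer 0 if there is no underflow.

0

-8     -> -8
77     -> -8 77
dup    -> -8 77 77
dup    -> -8 77 77 77
3      -> -8 77 77 77 3
+      -> -8 77 77 80
+      -> -8 77 157
+      -> -8 234
+      -> 226
negate -> -226
64     -> -226 64
over   -> -226 64 -226
drop   -> -226 64
dup    -> -226 64 64
swap   -> -226 64 64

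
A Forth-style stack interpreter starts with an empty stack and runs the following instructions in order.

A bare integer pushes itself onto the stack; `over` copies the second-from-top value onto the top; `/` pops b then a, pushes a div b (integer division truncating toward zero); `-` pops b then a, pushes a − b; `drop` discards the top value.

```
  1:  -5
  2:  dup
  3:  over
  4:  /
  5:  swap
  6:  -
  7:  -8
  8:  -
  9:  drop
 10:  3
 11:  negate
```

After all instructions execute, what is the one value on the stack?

-5     : [-5]
dup    : [-5, -5]
over   : [-5, -5, -5]
/      : [-5, 1]
swap   : [1, -5]
-      : [6]
-8     : [6, -8]
-      : [14]
drop   : []
3      : [3]
negate : [-3]

-3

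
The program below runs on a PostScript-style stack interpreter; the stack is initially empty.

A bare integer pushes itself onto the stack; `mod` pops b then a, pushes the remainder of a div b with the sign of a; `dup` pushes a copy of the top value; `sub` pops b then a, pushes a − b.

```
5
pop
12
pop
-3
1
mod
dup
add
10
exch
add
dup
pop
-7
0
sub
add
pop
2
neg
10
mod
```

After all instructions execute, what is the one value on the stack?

5    -> 5
pop  -> (empty)
12   -> 12
pop  -> (empty)
-3   -> -3
1    -> -3 1
mod  -> 0
dup  -> 0 0
add  -> 0
10   -> 0 10
exch -> 10 0
add  -> 10
dup  -> 10 10
pop  -> 10
-7   -> 10 -7
0    -> 10 -7 0
sub  -> 10 -7
add  -> 3
pop  -> (empty)
2    -> 2
neg  -> -2
10   -> -2 10
mod  -> -2

-2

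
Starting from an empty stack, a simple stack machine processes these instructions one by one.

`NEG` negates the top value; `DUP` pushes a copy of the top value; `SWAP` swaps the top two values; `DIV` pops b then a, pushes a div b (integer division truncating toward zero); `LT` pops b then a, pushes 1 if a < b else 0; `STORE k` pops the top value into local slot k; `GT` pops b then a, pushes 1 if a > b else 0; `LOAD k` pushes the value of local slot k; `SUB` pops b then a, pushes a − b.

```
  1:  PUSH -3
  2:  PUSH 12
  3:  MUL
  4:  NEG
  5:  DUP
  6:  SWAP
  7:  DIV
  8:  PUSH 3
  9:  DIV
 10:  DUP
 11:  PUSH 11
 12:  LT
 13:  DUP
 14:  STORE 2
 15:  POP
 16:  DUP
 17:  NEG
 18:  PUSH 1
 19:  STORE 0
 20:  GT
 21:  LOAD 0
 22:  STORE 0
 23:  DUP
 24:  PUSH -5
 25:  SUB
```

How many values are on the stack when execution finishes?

PUSH -3 -> [-3]
PUSH 12 -> [-3, 12]
MUL     -> [-36]
NEG     -> [36]
DUP     -> [36, 36]
SWAP    -> [36, 36]
DIV     -> [1]
PUSH 3  -> [1, 3]
DIV     -> [0]
DUP     -> [0, 0]
PUSH 11 -> [0, 0, 11]
LT      -> [0, 1]
DUP     -> [0, 1, 1]
STORE 2 -> [0, 1]
POP     -> [0]
DUP     -> [0, 0]
NEG     -> [0, 0]
PUSH 1  -> [0, 0, 1]
STORE 0 -> [0, 0]
GT      -> [0]
LOAD 0  -> [0, 1]
STORE 0 -> [0]
DUP     -> [0, 0]
PUSH -5 -> [0, 0, -5]
SUB     -> [0, 5]

2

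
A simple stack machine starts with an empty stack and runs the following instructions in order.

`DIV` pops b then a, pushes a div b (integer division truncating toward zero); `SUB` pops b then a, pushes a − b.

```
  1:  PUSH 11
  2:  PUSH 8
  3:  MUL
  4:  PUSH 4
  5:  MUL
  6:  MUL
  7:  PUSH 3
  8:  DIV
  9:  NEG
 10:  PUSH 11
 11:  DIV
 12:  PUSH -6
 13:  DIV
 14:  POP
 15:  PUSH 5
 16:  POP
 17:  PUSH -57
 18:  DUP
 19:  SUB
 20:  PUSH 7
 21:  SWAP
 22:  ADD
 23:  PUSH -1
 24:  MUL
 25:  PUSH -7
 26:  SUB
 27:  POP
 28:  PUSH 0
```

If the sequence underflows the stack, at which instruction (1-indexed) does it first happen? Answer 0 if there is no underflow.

6

PUSH 11 -> [11]
PUSH 8  -> [11, 8]
MUL     -> [88]
PUSH 4  -> [88, 4]
MUL     -> [352]
MUL  — needs 2 operands, stack has 1 → underflow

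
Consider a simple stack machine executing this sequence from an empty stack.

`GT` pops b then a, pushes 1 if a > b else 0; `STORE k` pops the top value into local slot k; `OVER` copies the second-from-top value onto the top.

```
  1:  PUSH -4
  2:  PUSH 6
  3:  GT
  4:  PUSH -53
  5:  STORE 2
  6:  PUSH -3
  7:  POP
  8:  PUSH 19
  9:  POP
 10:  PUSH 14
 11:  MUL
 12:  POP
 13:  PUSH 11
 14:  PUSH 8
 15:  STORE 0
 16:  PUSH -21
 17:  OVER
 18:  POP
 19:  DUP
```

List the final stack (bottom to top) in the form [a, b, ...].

PUSH -4  → [-4]
PUSH 6   → [-4, 6]
GT       → [0]
PUSH -53 → [0, -53]
STORE 2  → [0]
PUSH -3  → [0, -3]
POP      → [0]
PUSH 19  → [0, 19]
POP      → [0]
PUSH 14  → [0, 14]
MUL      → [0]
POP      → []
PUSH 11  → [11]
PUSH 8   → [11, 8]
STORE 0  → [11]
PUSH -21 → [11, -21]
OVER     → [11, -21, 11]
POP      → [11, -21]
DUP      → [11, -21, -21]

[11, -21, -21]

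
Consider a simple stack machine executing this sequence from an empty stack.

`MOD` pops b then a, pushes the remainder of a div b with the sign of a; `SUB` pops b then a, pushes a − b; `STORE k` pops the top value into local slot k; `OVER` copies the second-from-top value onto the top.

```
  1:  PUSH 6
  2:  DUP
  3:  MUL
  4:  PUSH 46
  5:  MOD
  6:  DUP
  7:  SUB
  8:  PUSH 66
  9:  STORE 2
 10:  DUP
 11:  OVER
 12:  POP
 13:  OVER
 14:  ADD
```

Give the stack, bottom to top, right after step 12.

[0, 0]

PUSH 6  -> [6]
DUP     -> [6, 6]
MUL     -> [36]
PUSH 46 -> [36, 46]
MOD     -> [36]
DUP     -> [36, 36]
SUB     -> [0]
PUSH 66 -> [0, 66]
STORE 2 -> [0]
DUP     -> [0, 0]
OVER    -> [0, 0, 0]
POP     -> [0, 0]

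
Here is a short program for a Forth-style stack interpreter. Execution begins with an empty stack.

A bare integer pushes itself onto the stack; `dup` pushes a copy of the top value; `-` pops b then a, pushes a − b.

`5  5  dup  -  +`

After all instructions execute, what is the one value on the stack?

5    5
5    5 5
dup  5 5 5
-    5 0
+    5

5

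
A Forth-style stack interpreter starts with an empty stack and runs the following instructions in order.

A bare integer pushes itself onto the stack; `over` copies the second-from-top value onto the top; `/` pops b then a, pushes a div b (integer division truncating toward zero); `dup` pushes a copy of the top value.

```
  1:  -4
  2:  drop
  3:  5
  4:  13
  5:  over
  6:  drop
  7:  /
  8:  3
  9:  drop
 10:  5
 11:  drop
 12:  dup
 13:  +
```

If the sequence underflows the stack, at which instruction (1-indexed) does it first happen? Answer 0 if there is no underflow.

-4   -> [-4]
drop -> []
5    -> [5]
13   -> [5, 13]
over -> [5, 13, 5]
drop -> [5, 13]
/    -> [0]
3    -> [0, 3]
drop -> [0]
5    -> [0, 5]
drop -> [0]
dup  -> [0, 0]
+    -> [0]

0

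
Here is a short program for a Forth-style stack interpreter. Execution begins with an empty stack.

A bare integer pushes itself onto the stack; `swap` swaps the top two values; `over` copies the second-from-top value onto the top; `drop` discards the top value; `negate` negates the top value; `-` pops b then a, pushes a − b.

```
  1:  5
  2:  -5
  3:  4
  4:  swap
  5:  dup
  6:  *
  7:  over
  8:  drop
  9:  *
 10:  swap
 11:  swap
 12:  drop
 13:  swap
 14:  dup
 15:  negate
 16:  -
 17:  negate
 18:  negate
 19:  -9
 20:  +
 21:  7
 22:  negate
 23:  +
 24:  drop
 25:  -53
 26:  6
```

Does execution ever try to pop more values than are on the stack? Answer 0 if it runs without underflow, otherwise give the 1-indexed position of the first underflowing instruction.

13

5    → 5
-5   → 5 -5
4    → 5 -5 4
swap → 5 4 -5
dup  → 5 4 -5 -5
*    → 5 4 25
over → 5 4 25 4
drop → 5 4 25
*    → 5 100
swap → 100 5
swap → 5 100
drop → 5
swap  — needs 2 operands, stack has 1 → underflow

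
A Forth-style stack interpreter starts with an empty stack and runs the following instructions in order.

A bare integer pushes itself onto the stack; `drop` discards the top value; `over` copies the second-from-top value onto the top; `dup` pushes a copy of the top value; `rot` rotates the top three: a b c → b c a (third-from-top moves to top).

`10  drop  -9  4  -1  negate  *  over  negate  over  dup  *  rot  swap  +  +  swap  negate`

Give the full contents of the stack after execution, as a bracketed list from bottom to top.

[29, 9]

10     -> 10
drop   -> (empty)
-9     -> -9
4      -> -9 4
-1     -> -9 4 -1
negate -> -9 4 1
*      -> -9 4
over   -> -9 4 -9
negate -> -9 4 9
over   -> -9 4 9 4
dup    -> -9 4 9 4 4
*      -> -9 4 9 16
rot    -> -9 9 16 4
swap   -> -9 9 4 16
+      -> -9 9 20
+      -> -9 29
swap   -> 29 -9
negate -> 29 9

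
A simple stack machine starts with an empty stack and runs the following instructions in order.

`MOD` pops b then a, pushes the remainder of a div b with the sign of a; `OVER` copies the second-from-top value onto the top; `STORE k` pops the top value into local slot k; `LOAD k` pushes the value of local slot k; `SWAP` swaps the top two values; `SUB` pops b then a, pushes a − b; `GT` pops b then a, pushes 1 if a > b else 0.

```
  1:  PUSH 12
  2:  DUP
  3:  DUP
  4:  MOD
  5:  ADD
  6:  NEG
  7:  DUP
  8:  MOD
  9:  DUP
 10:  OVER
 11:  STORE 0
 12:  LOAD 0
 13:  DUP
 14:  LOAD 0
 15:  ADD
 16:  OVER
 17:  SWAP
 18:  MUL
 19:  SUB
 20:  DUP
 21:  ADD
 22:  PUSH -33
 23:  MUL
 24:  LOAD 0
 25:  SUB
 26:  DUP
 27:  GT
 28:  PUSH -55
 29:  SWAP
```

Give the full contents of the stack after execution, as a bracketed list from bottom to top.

[0, 0, -55, 0]

PUSH 12   [12]
DUP       [12, 12]
DUP       [12, 12, 12]
MOD       [12, 0]
ADD       [12]
NEG       [-12]
DUP       [-12, -12]
MOD       [0]
DUP       [0, 0]
OVER      [0, 0, 0]
STORE 0   [0, 0]
LOAD 0    [0, 0, 0]
DUP       [0, 0, 0, 0]
LOAD 0    [0, 0, 0, 0, 0]
ADD       [0, 0, 0, 0]
OVER      [0, 0, 0, 0, 0]
SWAP      [0, 0, 0, 0, 0]
MUL       [0, 0, 0, 0]
SUB       [0, 0, 0]
DUP       [0, 0, 0, 0]
ADD       [0, 0, 0]
PUSH -33  [0, 0, 0, -33]
MUL       [0, 0, 0]
LOAD 0    [0, 0, 0, 0]
SUB       [0, 0, 0]
DUP       [0, 0, 0, 0]
GT        [0, 0, 0]
PUSH -55  [0, 0, 0, -55]
SWAP      [0, 0, -55, 0]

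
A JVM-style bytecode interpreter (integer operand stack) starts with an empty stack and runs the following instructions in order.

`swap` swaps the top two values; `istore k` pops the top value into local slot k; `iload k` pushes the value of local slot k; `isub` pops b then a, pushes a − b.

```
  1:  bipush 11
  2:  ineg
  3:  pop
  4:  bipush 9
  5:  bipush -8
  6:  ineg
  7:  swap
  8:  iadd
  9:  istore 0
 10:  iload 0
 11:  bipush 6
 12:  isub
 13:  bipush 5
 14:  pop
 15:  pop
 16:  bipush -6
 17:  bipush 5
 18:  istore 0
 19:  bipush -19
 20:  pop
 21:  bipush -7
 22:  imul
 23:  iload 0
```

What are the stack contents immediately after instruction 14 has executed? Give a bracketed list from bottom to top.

bipush 11 → [11]
ineg      → [-11]
pop       → []
bipush 9  → [9]
bipush -8 → [9, -8]
ineg      → [9, 8]
swap      → [8, 9]
iadd      → [17]
istore 0  → []
iload 0   → [17]
bipush 6  → [17, 6]
isub      → [11]
bipush 5  → [11, 5]
pop       → [11]

[11]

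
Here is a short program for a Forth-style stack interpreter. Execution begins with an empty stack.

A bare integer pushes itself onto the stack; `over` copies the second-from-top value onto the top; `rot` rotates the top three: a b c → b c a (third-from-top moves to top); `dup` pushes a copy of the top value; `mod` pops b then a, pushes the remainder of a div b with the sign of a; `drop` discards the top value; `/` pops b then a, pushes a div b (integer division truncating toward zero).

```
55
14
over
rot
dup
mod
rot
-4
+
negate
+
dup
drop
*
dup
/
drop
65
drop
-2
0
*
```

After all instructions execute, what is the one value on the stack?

55     -> 55
14     -> 55 14
over   -> 55 14 55
rot    -> 14 55 55
dup    -> 14 55 55 55
mod    -> 14 55 0
rot    -> 55 0 14
-4     -> 55 0 14 -4
+      -> 55 0 10
negate -> 55 0 -10
+      -> 55 -10
dup    -> 55 -10 -10
drop   -> 55 -10
*      -> -550
dup    -> -550 -550
/      -> 1
drop   -> (empty)
65     -> 65
drop   -> (empty)
-2     -> -2
0      -> -2 0
*      -> 0

0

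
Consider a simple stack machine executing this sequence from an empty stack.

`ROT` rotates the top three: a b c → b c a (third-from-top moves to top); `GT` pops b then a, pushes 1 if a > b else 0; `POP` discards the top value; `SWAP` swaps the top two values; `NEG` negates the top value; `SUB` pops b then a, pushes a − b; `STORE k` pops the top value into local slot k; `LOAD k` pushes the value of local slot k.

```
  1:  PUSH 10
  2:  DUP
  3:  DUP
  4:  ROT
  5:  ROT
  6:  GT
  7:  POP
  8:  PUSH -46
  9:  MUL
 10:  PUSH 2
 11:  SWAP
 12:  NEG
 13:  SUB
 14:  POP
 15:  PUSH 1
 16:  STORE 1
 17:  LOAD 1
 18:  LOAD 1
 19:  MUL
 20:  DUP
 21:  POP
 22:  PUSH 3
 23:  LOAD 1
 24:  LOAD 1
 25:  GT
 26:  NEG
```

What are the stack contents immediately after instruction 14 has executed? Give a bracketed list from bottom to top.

PUSH 10  → [10]
DUP      → [10, 10]
DUP      → [10, 10, 10]
ROT      → [10, 10, 10]
ROT      → [10, 10, 10]
GT       → [10, 0]
POP      → [10]
PUSH -46 → [10, -46]
MUL      → [-460]
PUSH 2   → [-460, 2]
SWAP     → [2, -460]
NEG      → [2, 460]
SUB      → [-458]
POP      → []

[]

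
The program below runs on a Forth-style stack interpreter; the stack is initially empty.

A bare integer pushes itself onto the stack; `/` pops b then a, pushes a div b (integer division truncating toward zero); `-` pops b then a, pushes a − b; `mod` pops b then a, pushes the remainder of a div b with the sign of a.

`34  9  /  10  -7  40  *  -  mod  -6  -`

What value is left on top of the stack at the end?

9

34  → 34
9   → 34 9
/   → 3
10  → 3 10
-7  → 3 10 -7
40  → 3 10 -7 40
*   → 3 10 -280
-   → 3 290
mod → 3
-6  → 3 -6
-   → 9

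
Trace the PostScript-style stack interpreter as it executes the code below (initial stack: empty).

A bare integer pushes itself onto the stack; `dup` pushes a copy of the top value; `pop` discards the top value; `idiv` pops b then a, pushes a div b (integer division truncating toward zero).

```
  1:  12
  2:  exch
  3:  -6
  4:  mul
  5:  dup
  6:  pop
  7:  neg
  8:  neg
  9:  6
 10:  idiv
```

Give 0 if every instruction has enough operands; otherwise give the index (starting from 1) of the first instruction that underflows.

12 -> 12
exch  — needs 2 operands, stack has 1 → underflow

2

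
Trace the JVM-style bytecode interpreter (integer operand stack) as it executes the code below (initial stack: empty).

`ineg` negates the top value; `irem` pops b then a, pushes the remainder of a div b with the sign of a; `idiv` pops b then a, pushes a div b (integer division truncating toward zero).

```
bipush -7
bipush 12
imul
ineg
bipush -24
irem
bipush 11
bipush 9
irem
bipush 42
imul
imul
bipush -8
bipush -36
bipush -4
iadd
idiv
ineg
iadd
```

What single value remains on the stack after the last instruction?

bipush -7  -> [-7]
bipush 12  -> [-7, 12]
imul       -> [-84]
ineg       -> [84]
bipush -24 -> [84, -24]
irem       -> [12]
bipush 11  -> [12, 11]
bipush 9   -> [12, 11, 9]
irem       -> [12, 2]
bipush 42  -> [12, 2, 42]
imul       -> [12, 84]
imul       -> [1008]
bipush -8  -> [1008, -8]
bipush -36 -> [1008, -8, -36]
bipush -4  -> [1008, -8, -36, -4]
iadd       -> [1008, -8, -40]
idiv       -> [1008, 0]
ineg       -> [1008, 0]
iadd       -> [1008]

1008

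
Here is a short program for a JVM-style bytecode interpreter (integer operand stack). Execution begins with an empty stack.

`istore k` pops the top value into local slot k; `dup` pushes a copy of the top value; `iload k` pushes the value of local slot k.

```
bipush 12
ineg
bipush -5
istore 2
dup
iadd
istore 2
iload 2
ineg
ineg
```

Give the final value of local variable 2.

bipush 12 -> 12
ineg      -> -12
bipush -5 -> -12 -5
istore 2  -> -12
dup       -> -12 -12
iadd      -> -24
istore 2  -> (empty)
iload 2   -> -24
ineg      -> 24
ineg      -> -24

-24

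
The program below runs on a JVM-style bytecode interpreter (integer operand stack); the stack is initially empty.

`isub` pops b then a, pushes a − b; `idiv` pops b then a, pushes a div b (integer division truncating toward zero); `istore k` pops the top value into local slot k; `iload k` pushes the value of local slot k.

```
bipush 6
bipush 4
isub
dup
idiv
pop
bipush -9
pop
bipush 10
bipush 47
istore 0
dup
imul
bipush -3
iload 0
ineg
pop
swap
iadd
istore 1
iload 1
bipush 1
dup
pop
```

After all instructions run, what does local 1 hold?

97

bipush 6  -> 6
bipush 4  -> 6 4
isub      -> 2
dup       -> 2 2
idiv      -> 1
pop       -> (empty)
bipush -9 -> -9
pop       -> (empty)
bipush 10 -> 10
bipush 47 -> 10 47
istore 0  -> 10
dup       -> 10 10
imul      -> 100
bipush -3 -> 100 -3
iload 0   -> 100 -3 47
ineg      -> 100 -3 -47
pop       -> 100 -3
swap      -> -3 100
iadd      -> 97
istore 1  -> (empty)
iload 1   -> 97
bipush 1  -> 97 1
dup       -> 97 1 1
pop       -> 97 1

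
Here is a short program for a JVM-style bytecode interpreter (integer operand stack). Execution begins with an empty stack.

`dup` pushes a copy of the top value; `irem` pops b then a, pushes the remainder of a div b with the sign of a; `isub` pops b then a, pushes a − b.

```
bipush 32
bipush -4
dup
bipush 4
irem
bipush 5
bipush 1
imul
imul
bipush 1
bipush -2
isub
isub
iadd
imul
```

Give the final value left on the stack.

bipush 32 → 32
bipush -4 → 32 -4
dup       → 32 -4 -4
bipush 4  → 32 -4 -4 4
irem      → 32 -4 0
bipush 5  → 32 -4 0 5
bipush 1  → 32 -4 0 5 1
imul      → 32 -4 0 5
imul      → 32 -4 0
bipush 1  → 32 -4 0 1
bipush -2 → 32 -4 0 1 -2
isub      → 32 -4 0 3
isub      → 32 -4 -3
iadd      → 32 -7
imul      → -224

-224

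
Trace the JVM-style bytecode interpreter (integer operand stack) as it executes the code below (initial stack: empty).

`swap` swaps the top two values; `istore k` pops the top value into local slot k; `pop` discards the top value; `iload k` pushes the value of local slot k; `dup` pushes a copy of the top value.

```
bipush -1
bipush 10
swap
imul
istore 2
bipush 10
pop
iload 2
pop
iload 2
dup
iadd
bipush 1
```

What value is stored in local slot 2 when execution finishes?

bipush -1 -> -1
bipush 10 -> -1 10
swap      -> 10 -1
imul      -> -10
istore 2  -> (empty)
bipush 10 -> 10
pop       -> (empty)
iload 2   -> -10
pop       -> (empty)
iload 2   -> -10
dup       -> -10 -10
iadd      -> -20
bipush 1  -> -20 1

-10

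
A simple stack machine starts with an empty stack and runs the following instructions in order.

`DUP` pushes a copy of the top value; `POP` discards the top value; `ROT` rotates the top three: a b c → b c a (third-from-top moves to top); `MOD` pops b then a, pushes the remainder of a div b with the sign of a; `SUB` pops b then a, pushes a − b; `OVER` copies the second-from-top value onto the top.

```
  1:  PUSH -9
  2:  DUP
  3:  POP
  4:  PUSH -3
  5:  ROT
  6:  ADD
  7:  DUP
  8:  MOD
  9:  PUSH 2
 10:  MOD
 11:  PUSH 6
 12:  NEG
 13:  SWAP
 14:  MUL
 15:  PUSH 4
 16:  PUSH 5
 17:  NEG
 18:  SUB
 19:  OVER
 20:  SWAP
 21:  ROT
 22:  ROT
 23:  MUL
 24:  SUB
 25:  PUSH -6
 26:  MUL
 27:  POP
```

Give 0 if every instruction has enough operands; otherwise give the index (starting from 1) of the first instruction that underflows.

PUSH -9 → -9
DUP     → -9 -9
POP     → -9
PUSH -3 → -9 -3
ROT  — needs 3 operands, stack has 2 → underflow

5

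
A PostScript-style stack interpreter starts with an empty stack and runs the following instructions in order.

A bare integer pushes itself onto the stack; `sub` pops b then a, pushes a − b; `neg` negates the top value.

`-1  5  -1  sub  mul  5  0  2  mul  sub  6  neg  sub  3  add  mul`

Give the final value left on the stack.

-84

-1   -1
5    -1 5
-1   -1 5 -1
sub  -1 6
mul  -6
5    -6 5
0    -6 5 0
2    -6 5 0 2
mul  -6 5 0
sub  -6 5
6    -6 5 6
neg  -6 5 -6
sub  -6 11
3    -6 11 3
add  -6 14
mul  -84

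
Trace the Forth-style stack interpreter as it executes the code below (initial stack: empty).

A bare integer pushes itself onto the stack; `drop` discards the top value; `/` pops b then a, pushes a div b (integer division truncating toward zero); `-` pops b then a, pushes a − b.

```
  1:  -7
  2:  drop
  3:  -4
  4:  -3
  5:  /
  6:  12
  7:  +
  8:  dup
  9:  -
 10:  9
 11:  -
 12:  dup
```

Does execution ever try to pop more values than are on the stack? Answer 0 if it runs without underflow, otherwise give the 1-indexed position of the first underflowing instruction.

0

-7   → [-7]
drop → []
-4   → [-4]
-3   → [-4, -3]
/    → [1]
12   → [1, 12]
+    → [13]
dup  → [13, 13]
-    → [0]
9    → [0, 9]
-    → [-9]
dup  → [-9, -9]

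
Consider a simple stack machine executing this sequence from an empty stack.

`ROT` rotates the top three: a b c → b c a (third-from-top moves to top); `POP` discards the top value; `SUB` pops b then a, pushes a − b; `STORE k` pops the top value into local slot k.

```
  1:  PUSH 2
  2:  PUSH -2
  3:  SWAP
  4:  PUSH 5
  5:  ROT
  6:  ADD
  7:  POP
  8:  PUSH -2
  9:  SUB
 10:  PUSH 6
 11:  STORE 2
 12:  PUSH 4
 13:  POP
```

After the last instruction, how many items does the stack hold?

1

PUSH 2  → 2
PUSH -2 → 2 -2
SWAP    → -2 2
PUSH 5  → -2 2 5
ROT     → 2 5 -2
ADD     → 2 3
POP     → 2
PUSH -2 → 2 -2
SUB     → 4
PUSH 6  → 4 6
STORE 2 → 4
PUSH 4  → 4 4
POP     → 4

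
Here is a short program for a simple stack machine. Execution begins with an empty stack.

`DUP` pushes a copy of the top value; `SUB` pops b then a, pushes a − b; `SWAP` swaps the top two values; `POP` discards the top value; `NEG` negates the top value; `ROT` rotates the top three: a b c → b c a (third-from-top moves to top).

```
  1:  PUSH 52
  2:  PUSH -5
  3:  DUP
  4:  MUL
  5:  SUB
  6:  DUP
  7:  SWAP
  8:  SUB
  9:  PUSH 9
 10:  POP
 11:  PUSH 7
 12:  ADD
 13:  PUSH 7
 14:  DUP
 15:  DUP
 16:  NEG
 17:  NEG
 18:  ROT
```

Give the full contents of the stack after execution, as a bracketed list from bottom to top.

[7, 7, 7, 7]

PUSH 52 → [52]
PUSH -5 → [52, -5]
DUP     → [52, -5, -5]
MUL     → [52, 25]
SUB     → [27]
DUP     → [27, 27]
SWAP    → [27, 27]
SUB     → [0]
PUSH 9  → [0, 9]
POP     → [0]
PUSH 7  → [0, 7]
ADD     → [7]
PUSH 7  → [7, 7]
DUP     → [7, 7, 7]
DUP     → [7, 7, 7, 7]
NEG     → [7, 7, 7, -7]
NEG     → [7, 7, 7, 7]
ROT     → [7, 7, 7, 7]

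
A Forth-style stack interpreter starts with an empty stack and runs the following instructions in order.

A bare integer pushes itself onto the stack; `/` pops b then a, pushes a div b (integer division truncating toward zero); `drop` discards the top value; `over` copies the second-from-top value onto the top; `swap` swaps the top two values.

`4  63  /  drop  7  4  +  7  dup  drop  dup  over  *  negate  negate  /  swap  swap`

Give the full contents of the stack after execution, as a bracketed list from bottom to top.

4      → [4]
63     → [4, 63]
/      → [0]
drop   → []
7      → [7]
4      → [7, 4]
+      → [11]
7      → [11, 7]
dup    → [11, 7, 7]
drop   → [11, 7]
dup    → [11, 7, 7]
over   → [11, 7, 7, 7]
*      → [11, 7, 49]
negate → [11, 7, -49]
negate → [11, 7, 49]
/      → [11, 0]
swap   → [0, 11]
swap   → [11, 0]

[11, 0]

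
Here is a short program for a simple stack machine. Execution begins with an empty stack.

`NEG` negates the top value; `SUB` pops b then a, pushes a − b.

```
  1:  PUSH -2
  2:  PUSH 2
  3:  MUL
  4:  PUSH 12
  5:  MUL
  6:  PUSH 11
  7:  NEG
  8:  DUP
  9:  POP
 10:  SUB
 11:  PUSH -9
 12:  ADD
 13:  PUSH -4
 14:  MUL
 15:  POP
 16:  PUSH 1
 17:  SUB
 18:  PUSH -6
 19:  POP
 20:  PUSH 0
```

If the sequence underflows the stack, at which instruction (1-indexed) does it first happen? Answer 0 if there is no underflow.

17

PUSH -2  -2
PUSH 2   -2 2
MUL      -4
PUSH 12  -4 12
MUL      -48
PUSH 11  -48 11
NEG      -48 -11
DUP      -48 -11 -11
POP      -48 -11
SUB      -37
PUSH -9  -37 -9
ADD      -46
PUSH -4  -46 -4
MUL      184
POP      (empty)
PUSH 1   1
SUB  — needs 2 operands, stack has 1 → underflow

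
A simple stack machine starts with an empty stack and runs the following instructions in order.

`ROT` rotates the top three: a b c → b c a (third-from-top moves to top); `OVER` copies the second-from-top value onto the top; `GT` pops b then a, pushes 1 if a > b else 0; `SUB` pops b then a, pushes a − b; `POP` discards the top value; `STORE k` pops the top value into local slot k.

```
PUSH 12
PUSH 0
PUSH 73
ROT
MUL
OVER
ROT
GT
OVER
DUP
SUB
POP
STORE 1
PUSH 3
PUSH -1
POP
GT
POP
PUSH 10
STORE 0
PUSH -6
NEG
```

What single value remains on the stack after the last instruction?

PUSH 12 → [12]
PUSH 0  → [12, 0]
PUSH 73 → [12, 0, 73]
ROT     → [0, 73, 12]
MUL     → [0, 876]
OVER    → [0, 876, 0]
ROT     → [876, 0, 0]
GT      → [876, 0]
OVER    → [876, 0, 876]
DUP     → [876, 0, 876, 876]
SUB     → [876, 0, 0]
POP     → [876, 0]
STORE 1 → [876]
PUSH 3  → [876, 3]
PUSH -1 → [876, 3, -1]
POP     → [876, 3]
GT      → [1]
POP     → []
PUSH 10 → [10]
STORE 0 → []
PUSH -6 → [-6]
NEG     → [6]

6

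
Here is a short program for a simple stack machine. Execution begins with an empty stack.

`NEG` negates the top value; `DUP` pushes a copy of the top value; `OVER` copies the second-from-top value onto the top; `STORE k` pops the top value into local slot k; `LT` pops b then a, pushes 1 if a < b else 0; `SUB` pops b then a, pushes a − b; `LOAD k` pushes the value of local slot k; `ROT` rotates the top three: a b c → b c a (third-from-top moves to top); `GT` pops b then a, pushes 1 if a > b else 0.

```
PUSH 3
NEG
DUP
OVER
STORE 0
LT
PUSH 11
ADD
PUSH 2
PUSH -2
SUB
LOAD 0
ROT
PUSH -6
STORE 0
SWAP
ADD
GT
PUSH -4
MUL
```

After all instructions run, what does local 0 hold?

-6

PUSH 3  -> 3
NEG     -> -3
DUP     -> -3 -3
OVER    -> -3 -3 -3
STORE 0 -> -3 -3
LT      -> 0
PUSH 11 -> 0 11
ADD     -> 11
PUSH 2  -> 11 2
PUSH -2 -> 11 2 -2
SUB     -> 11 4
LOAD 0  -> 11 4 -3
ROT     -> 4 -3 11
PUSH -6 -> 4 -3 11 -6
STORE 0 -> 4 -3 11
SWAP    -> 4 11 -3
ADD     -> 4 8
GT      -> 0
PUSH -4 -> 0 -4
MUL     -> 0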